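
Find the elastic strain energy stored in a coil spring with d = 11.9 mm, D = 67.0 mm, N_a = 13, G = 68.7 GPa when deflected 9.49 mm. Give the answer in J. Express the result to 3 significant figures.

1.98 J

k = Gd⁴/(8D³N_a) = (68.7×10³)(11.9⁴)/(8·67.0³·13) = 44.044 N/mm
U = ½kδ² = 0.5 × 44.044 × 9.49² = 1983.3 N·mm = 1.9833 J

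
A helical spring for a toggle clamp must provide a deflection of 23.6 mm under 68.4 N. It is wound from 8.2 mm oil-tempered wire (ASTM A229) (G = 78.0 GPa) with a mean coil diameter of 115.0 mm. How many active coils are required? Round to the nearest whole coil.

10

Required rate k = F/δ = 68.4/23.6 = 2.8983 N/mm
N_a = Gd⁴/(8D³k) = (78.0×10³ × 8.2⁴)/(8 × 115.0³ × 2.8983)
    = 3.52655e+08 / 3.52637e+07 = 10 → 10 coils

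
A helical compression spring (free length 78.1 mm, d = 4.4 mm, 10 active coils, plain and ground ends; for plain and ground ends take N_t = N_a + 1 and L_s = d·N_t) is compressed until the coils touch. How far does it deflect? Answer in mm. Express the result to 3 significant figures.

N_t = 11; L_s = 4.4·11 = 48.4 mm
δ_solid = L₀ − L_s = 78.1 − 48.4 = 29.7 mm

29.7 mm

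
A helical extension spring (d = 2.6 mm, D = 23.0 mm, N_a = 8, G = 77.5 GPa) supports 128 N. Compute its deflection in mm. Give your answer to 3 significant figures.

28.1 mm

k = Gd⁴/(8D³N_a) = (77.5×10³)(2.6⁴)/(8·23.0³·8) = 4.5481 N/mm
δ = F/k = 128 / 4.5481 = 28.144 mm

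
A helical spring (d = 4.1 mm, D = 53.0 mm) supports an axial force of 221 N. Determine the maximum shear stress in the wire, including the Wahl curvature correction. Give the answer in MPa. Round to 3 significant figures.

Spring index C = D/d = 53.0/4.1 = 12.9268
K_W = (4C−1)/(4C−4) + 0.615/C = 50.707/47.707 + 0.0476 = 1.1105
τ₀ = 8FD/(πd³) = 8·221·53.0/(π·4.1³) = 93704/216.52 = 432.77 MPa
τ_max = K·τ₀ = 1.1105 × 432.77 = 480.57 MPa

481 MPa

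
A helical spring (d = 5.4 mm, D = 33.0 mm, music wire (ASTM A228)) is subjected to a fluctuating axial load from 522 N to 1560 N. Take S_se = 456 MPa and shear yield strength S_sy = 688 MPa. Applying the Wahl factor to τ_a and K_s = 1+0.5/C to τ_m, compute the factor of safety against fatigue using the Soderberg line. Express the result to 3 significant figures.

C = D/d = 33.0/5.4 = 6.1111; K_W = (4C−1)/(4C−4)+0.615/C = 1.2474; K_s = 1+0.5/C = 1.0818
F_a = (F_max−F_min)/2 = 519 N; F_m = (F_max+F_min)/2 = 1041 N
τ_a = K_W·8F_aD/(πd³) = 1.2474 × 276.97 = 345.49 MPa
τ_m = K_s·8F_mD/(πd³) = 1.0818 × 555.55 = 601 MPa
Soderberg: 1/n_f = τ_a/S_se + τ_m/S_sy = 345.49/456 + 601/688 = 0.75766 + 0.87355 = 1.6312
n_f = 1/1.6312 = 0.613

0.613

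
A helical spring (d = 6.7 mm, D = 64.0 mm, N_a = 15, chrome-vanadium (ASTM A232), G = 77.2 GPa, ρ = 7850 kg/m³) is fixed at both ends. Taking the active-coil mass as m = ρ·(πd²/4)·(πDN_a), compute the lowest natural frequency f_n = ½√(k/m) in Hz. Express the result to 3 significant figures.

k = Gd⁴/(8D³N_a) = (77.2×10³)(6.7⁴)/(8·64.0³·15) = 4.9453 N/mm = 4945.3 N/m
Wire length L = πDN_a = π·64.0·15 = 3015.9 mm
m = ρ·(πd²/4)·L = 7850 × 35.257×10⁻⁶ m² × 3.0159 m = 0.8347 kg
f_n = ½√(k/m) = 0.5·√(4945.3/0.8347) = 0.5·√(5924.7) = 38.486 Hz

38.5 Hz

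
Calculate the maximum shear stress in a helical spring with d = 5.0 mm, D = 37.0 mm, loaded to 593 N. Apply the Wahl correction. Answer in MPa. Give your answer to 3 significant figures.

Spring index C = D/d = 37.0/5.0 = 7.4000
K_W = (4C−1)/(4C−4) + 0.615/C = 28.600/25.600 + 0.0831 = 1.2003
τ₀ = 8FD/(πd³) = 8·593·37.0/(π·5.0³) = 175528/392.7 = 446.98 MPa
τ_max = K·τ₀ = 1.2003 × 446.98 = 536.51 MPa

537 MPa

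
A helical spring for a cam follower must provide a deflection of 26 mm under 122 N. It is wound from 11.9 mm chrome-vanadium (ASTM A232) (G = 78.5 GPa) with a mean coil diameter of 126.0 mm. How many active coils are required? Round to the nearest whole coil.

21

Required rate k = F/δ = 122/26 = 4.6923 N/mm
N_a = Gd⁴/(8D³k) = (78.5×10³ × 11.9⁴)/(8 × 126.0³ × 4.6923)
    = 1.57419e+09 / 7.5091e+07 = 20.96 → 21 coils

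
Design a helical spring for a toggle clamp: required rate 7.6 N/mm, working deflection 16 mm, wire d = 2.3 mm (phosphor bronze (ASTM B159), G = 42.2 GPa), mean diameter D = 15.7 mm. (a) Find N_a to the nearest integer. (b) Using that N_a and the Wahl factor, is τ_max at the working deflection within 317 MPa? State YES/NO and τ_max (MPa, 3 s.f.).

N_a = Gd⁴/(8D³k) = (42.2×10³)(2.3⁴)/(8·15.7³·7.6) = 5.019 → N_a = 5
Actual rate k = Gd⁴/(8D³·5) = 7.629 N/mm
Working load F = kδ = 7.629·16 = 122.06 N
C = 15.7/2.3 = 6.8261; K_W = (4C−1)/(4C−4)+0.615/C = 1.2188
τ_max = K_W·8FD/(πd³) = 1.2188·401.09 = 488.86 MPa
τ_max > 317 MPa → exceeds allowable

(a) 5 coils; (b) NO, τ_max = 489 MPa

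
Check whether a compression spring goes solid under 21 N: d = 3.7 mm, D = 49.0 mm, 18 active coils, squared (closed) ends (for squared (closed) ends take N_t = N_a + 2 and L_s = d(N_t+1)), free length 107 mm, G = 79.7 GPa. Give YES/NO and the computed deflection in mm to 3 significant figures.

NO, δ = 23.8 mm

k = Gd⁴/(8D³N_a) = (79.7×10³)(3.7⁴)/(8·49.0³·18) = 0.88169 N/mm
N_t = 20; L_s = 3.7·21 = 77.7 mm; δ_solid = L₀ − L_s = 107 − 77.7 = 29.3 mm
δ = F/k = 21/0.88169 = 23.818 mm
δ < δ_solid → spring does not go solid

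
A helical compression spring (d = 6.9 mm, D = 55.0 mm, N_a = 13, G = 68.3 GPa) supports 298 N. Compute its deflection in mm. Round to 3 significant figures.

k = Gd⁴/(8D³N_a) = (68.3×10³)(6.9⁴)/(8·55.0³·13) = 8.9474 N/mm
δ = F/k = 298 / 8.9474 = 33.306 mm

33.3 mm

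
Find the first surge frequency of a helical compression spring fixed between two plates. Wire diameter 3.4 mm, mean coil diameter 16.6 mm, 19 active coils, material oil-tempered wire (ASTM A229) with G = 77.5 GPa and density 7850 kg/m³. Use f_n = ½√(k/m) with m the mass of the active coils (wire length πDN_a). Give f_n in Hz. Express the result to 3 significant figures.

230 Hz

k = Gd⁴/(8D³N_a) = (77.5×10³)(3.4⁴)/(8·16.6³·19) = 14.895 N/mm = 14895 N/m
Wire length L = πDN_a = π·16.6·19 = 990.86 mm
m = ρ·(πd²/4)·L = 7850 × 9.0792×10⁻⁶ m² × 0.99086 m = 0.07062 kg
f_n = ½√(k/m) = 0.5·√(14895/0.07062) = 0.5·√(2.1092e+05) = 229.63 Hz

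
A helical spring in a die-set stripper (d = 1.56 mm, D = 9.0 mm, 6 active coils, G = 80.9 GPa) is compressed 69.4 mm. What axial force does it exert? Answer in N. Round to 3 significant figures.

950 N

k = Gd⁴/(8D³N_a) = (80.9×10³)(1.56⁴)/(8·9.0³·6) = 13.692 N/mm
F = k·δ = 13.692 × 69.4 = 950.25 N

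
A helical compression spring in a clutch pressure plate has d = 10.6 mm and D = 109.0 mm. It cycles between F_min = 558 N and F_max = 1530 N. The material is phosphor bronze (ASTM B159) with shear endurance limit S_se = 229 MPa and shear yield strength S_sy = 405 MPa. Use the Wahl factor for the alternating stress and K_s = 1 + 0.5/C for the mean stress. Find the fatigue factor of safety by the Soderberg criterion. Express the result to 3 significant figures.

C = D/d = 109.0/10.6 = 10.2830; K_W = (4C−1)/(4C−4)+0.615/C = 1.1406; K_s = 1+0.5/C = 1.0486
F_a = (F_max−F_min)/2 = 486 N; F_m = (F_max+F_min)/2 = 1044 N
τ_a = K_W·8F_aD/(πd³) = 1.1406 × 113.26 = 129.19 MPa
τ_m = K_s·8F_mD/(πd³) = 1.0486 × 243.3 = 255.13 MPa
Soderberg: 1/n_f = τ_a/S_se + τ_m/S_sy = 129.19/229 + 255.13/405 = 0.56414 + 0.62996 = 1.1941
n_f = 1/1.1941 = 0.8375

0.837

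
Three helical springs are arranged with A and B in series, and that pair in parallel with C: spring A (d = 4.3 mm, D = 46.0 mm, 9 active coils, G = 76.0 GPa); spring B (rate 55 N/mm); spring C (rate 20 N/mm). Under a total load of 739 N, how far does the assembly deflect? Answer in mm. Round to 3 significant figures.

31.5 mm

k_A = Gd⁴/(8D³N_a) = (76.0×10³)(4.3⁴)/(8·46.0³·9) = 3.7075 N/mm
Springs A,B series: k_AB = 1/(1/3.7075+1/55) = 3.4734 N/mm; parallel with C: k_eq = 3.4734+20 = 23.473 N/mm
δ = F/k_eq = 739/23.473 = 31.482 mm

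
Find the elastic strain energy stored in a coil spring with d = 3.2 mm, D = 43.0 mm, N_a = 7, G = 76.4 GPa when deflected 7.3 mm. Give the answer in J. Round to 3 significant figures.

0.0479 J

k = Gd⁴/(8D³N_a) = (76.4×10³)(3.2⁴)/(8·43.0³·7) = 1.7993 N/mm
U = ½kδ² = 0.5 × 1.7993 × 7.3² = 47.942 N·mm = 0.047942 J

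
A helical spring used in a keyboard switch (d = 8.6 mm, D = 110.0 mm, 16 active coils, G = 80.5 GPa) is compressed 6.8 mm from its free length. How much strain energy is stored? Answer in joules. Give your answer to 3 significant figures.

k = Gd⁴/(8D³N_a) = (80.5×10³)(8.6⁴)/(8·110.0³·16) = 2.5846 N/mm
U = ½kδ² = 0.5 × 2.5846 × 6.8² = 59.757 N·mm = 0.059757 J

0.0598 J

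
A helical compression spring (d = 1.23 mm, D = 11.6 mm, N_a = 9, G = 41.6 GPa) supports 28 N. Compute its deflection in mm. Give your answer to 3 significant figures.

k = Gd⁴/(8D³N_a) = (41.6×10³)(1.23⁴)/(8·11.6³·9) = 0.84724 N/mm
δ = F/k = 28 / 0.84724 = 33.048 mm

33.0 mm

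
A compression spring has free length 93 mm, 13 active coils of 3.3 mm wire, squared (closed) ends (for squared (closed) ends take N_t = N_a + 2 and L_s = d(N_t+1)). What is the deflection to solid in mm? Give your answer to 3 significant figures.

N_t = 15; L_s = 3.3·16 = 52.8 mm
δ_solid = L₀ − L_s = 93 − 52.8 = 40.2 mm

40.2 mm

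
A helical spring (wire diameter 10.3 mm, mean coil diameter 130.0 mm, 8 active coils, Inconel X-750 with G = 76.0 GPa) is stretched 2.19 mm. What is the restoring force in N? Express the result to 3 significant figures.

13.3 N

k = Gd⁴/(8D³N_a) = (76.0×10³)(10.3⁴)/(8·130.0³·8) = 6.0835 N/mm
F = k·δ = 6.0835 × 2.19 = 13.323 N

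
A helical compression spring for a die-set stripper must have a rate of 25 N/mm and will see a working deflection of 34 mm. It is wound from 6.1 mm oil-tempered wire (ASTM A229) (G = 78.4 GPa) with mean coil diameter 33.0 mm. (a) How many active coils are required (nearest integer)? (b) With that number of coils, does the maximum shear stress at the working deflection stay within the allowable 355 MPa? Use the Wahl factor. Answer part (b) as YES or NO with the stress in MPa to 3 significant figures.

N_a = Gd⁴/(8D³k) = (78.4×10³)(6.1⁴)/(8·33.0³·25) = 15.1 → N_a = 15
Actual rate k = Gd⁴/(8D³·15) = 25.172 N/mm
Working load F = kδ = 25.172·34 = 855.84 N
C = 33.0/6.1 = 5.4098; K_W = (4C−1)/(4C−4)+0.615/C = 1.2838
τ_max = K_W·8FD/(πd³) = 1.2838·316.85 = 406.76 MPa
τ_max > 355 MPa → exceeds allowable

(a) 15 coils; (b) NO, τ_max = 407 MPa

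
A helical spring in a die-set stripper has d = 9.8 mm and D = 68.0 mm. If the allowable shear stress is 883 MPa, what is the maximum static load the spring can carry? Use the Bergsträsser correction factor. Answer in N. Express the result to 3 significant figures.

3990 N

C = D/d = 68.0/9.8 = 6.9388
K_B = (4C+2)/(4C−3) = 29.755/24.755 = 1.2020
τ_max = K·8FD/(πd³) → F_max = τ_allow·πd³/(8DK)
F_max = 883·π·9.8³/(8·68.0·1.2020) = 2.6109e+06/653.88 = 3992.9 N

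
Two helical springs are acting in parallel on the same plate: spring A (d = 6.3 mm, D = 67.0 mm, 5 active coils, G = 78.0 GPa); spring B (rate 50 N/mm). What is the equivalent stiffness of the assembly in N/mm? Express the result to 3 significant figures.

k_A = Gd⁴/(8D³N_a) = (78.0×10³)(6.3⁴)/(8·67.0³·5) = 10.213 N/mm
Parallel: k_eq = 10.213 + 50 = 60.213 N/mm

60.2 N/mm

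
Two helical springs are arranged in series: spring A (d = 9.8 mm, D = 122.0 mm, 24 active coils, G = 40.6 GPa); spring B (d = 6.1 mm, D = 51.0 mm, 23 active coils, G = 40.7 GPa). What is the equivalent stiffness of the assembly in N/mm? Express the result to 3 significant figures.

k_A = Gd⁴/(8D³N_a) = (40.6×10³)(9.8⁴)/(8·122.0³·24) = 1.0741 N/mm
k_B = Gd⁴/(8D³N_a) = (40.7×10³)(6.1⁴)/(8·51.0³·23) = 2.3088 N/mm
Series: 1/k_eq = 1/1.0741 + 1/2.3088 = 1.3641; k_eq = 0.73307 N/mm

0.733 N/mm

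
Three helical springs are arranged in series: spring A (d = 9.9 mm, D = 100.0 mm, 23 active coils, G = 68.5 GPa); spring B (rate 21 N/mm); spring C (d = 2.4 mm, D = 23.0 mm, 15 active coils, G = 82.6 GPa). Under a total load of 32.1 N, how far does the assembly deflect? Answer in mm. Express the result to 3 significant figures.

k_A = Gd⁴/(8D³N_a) = (68.5×10³)(9.9⁴)/(8·100.0³·23) = 3.5761 N/mm
k_C = Gd⁴/(8D³N_a) = (82.6×10³)(2.4⁴)/(8·23.0³·15) = 1.877 N/mm
Series: 1/k_eq = 1/3.5761 + 1/21 + 1/1.877 = 0.86002; k_eq = 1.1628 N/mm
δ = F/k_eq = 32.1/1.1628 = 27.607 mm

27.6 mm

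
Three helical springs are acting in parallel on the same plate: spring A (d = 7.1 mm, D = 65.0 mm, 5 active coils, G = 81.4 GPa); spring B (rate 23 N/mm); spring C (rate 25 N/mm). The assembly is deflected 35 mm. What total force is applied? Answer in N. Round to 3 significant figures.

k_A = Gd⁴/(8D³N_a) = (81.4×10³)(7.1⁴)/(8·65.0³·5) = 18.83 N/mm
Parallel: k_eq = 18.83 + 23 + 25 = 66.83 N/mm
F = k_eq·δ = 66.83·35 = 2339.1 N

2340 N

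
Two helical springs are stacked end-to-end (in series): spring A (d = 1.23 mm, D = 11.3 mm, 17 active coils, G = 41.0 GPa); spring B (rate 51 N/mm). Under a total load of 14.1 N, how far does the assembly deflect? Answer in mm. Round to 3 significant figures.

k_A = Gd⁴/(8D³N_a) = (41.0×10³)(1.23⁴)/(8·11.3³·17) = 0.47822 N/mm
Series: 1/k_eq = 1/0.47822 + 1/51 = 2.1107; k_eq = 0.47378 N/mm
δ = F/k_eq = 14.1/0.47378 = 29.761 mm

29.8 mm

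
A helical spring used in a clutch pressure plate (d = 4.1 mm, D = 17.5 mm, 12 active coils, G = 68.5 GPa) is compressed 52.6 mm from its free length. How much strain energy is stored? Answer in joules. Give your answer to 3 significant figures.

52.0 J

k = Gd⁴/(8D³N_a) = (68.5×10³)(4.1⁴)/(8·17.5³·12) = 37.622 N/mm
U = ½kδ² = 0.5 × 37.622 × 52.6² = 52045 N·mm = 52.045 J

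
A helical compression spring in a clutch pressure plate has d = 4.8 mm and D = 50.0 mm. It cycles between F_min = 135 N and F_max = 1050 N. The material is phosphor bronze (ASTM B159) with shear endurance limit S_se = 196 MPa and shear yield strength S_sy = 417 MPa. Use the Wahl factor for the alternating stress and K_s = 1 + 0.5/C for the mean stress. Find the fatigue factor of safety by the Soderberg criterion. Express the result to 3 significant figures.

0.209

C = D/d = 50.0/4.8 = 10.4167; K_W = (4C−1)/(4C−4)+0.615/C = 1.1387; K_s = 1+0.5/C = 1.0480
F_a = (F_max−F_min)/2 = 457.5 N; F_m = (F_max+F_min)/2 = 592.5 N
τ_a = K_W·8F_aD/(πd³) = 1.1387 × 526.72 = 599.77 MPa
τ_m = K_s·8F_mD/(πd³) = 1.0480 × 682.14 = 714.88 MPa
Soderberg: 1/n_f = τ_a/S_se + τ_m/S_sy = 599.77/196 + 714.88/417 = 3.06003 + 1.71435 = 4.7744
n_f = 1/4.7744 = 0.2095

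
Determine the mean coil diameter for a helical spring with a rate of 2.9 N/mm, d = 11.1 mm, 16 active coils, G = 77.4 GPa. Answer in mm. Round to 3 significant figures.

D = (Gd⁴/(8N_a·k))^(1/3) = (77.4×10³·11.1⁴/(8·16·2.9))^(1/3)
  = (3.16537e+06)^(1/3) = 146.8278 mm

147 mm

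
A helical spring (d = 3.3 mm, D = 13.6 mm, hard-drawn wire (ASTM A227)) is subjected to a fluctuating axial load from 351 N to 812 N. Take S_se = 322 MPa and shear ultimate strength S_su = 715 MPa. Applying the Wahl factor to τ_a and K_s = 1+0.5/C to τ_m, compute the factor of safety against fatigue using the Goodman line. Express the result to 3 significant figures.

C = D/d = 13.6/3.3 = 4.1212; K_W = (4C−1)/(4C−4)+0.615/C = 1.3895; K_s = 1+0.5/C = 1.1213
F_a = (F_max−F_min)/2 = 230.5 N; F_m = (F_max+F_min)/2 = 581.5 N
τ_a = K_W·8F_aD/(πd³) = 1.3895 × 222.13 = 308.65 MPa
τ_m = K_s·8F_mD/(πd³) = 1.1213 × 560.39 = 628.37 MPa
Goodman: 1/n_f = τ_a/S_se + τ_m/S_su = 308.65/322 + 628.37/715 = 0.95855 + 0.87884 = 1.8374
n_f = 1/1.8374 = 0.5442

0.544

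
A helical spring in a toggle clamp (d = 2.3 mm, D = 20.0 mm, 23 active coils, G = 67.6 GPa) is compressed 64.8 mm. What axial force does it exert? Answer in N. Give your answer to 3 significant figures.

k = Gd⁴/(8D³N_a) = (67.6×10³)(2.3⁴)/(8·20.0³·23) = 1.2851 N/mm
F = k·δ = 1.2851 × 64.8 = 83.277 N

83.3 N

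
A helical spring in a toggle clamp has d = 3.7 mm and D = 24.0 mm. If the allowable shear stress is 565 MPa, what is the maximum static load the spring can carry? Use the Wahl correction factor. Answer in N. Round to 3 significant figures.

380 N

C = D/d = 24.0/3.7 = 6.4865
K_W = (4C−1)/(4C−4) + 0.615/C = 24.946/21.946 + 0.0948 = 1.2315
τ_max = K·8FD/(πd³) → F_max = τ_allow·πd³/(8DK)
F_max = 565·π·3.7³/(8·24.0·1.2315) = 89909/236.45 = 380.25 N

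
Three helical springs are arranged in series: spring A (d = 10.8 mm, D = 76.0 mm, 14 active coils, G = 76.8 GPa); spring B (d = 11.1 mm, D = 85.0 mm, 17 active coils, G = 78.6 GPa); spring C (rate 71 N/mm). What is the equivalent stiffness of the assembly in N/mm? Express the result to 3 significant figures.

k_A = Gd⁴/(8D³N_a) = (76.8×10³)(10.8⁴)/(8·76.0³·14) = 21.252 N/mm
k_B = Gd⁴/(8D³N_a) = (78.6×10³)(11.1⁴)/(8·85.0³·17) = 14.286 N/mm
Series: 1/k_eq = 1/21.252 + 1/14.286 + 1/71 = 0.13114; k_eq = 7.6256 N/mm

7.63 N/mm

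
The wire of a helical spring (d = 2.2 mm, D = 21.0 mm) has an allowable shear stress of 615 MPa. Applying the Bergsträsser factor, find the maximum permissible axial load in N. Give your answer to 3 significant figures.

C = D/d = 21.0/2.2 = 9.5455
K_B = (4C+2)/(4C−3) = 40.182/35.182 = 1.1421
τ_max = K·8FD/(πd³) → F_max = τ_allow·πd³/(8DK)
F_max = 615·π·2.2³/(8·21.0·1.1421) = 20573/191.88 = 107.22 N

107 N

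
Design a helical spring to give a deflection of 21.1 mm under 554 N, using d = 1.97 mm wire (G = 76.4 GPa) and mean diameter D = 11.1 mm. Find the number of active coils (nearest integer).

4

Required rate k = F/δ = 554/21.1 = 26.256 N/mm
N_a = Gd⁴/(8D³k) = (76.4×10³ × 1.97⁴)/(8 × 11.1³ × 26.256)
    = 1.15069e+06 / 287267 = 4.006 → 4 coils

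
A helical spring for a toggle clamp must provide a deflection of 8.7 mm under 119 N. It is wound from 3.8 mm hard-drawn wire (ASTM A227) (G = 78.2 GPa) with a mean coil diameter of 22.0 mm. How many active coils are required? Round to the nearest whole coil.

Required rate k = F/δ = 119/8.7 = 13.678 N/mm
N_a = Gd⁴/(8D³k) = (78.2×10³ × 3.8⁴)/(8 × 22.0³ × 13.678)
    = 1.63058e+07 / 1.16516e+06 = 13.99 → 14 coils

14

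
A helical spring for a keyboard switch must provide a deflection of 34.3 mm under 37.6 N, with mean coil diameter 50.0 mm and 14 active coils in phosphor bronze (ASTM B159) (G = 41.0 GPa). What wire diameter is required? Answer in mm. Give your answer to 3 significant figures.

4.40 mm

Required rate k = F/δ = 37.6/34.3 = 1.0962 N/mm
d = (8D³N_a·k / G)^(1/4) = (8·50.0³·14·1.0962 / (41.0×10³))^0.25
  = (374.32)^0.25 = 4.3985 mm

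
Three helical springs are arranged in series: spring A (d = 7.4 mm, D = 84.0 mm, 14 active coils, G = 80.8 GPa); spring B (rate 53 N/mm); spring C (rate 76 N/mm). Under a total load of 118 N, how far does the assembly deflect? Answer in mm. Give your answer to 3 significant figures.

36.1 mm

k_A = Gd⁴/(8D³N_a) = (80.8×10³)(7.4⁴)/(8·84.0³·14) = 3.6499 N/mm
Series: 1/k_eq = 1/3.6499 + 1/53 + 1/76 = 0.30601; k_eq = 3.2679 N/mm
δ = F/k_eq = 118/3.2679 = 36.109 mm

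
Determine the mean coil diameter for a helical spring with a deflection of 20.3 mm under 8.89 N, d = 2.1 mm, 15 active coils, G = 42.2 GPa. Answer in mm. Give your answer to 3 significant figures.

25.0 mm

Required rate k = F/δ = 8.89/20.3 = 0.43793 N/mm
D = (Gd⁴/(8N_a·k))^(1/3) = (42.2×10³·2.1⁴/(8·15·0.43793))^(1/3)
  = (15617.2)^(1/3) = 24.9958 mm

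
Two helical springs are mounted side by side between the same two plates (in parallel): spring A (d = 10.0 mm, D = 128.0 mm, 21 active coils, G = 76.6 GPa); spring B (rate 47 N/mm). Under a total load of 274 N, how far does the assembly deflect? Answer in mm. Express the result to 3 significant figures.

k_A = Gd⁴/(8D³N_a) = (76.6×10³)(10.0⁴)/(8·128.0³·21) = 2.1742 N/mm
Parallel: k_eq = 2.1742 + 47 = 49.174 N/mm
δ = F/k_eq = 274/49.174 = 5.572 mm

5.57 mm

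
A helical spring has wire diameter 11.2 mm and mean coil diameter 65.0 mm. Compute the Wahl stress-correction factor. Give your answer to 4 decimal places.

1.2621

C = D/d = 65.0/11.2 = 5.8036
K_W = (4C−1)/(4C−4) + 0.615/C = 22.214/19.214 + 0.1060 = 1.2621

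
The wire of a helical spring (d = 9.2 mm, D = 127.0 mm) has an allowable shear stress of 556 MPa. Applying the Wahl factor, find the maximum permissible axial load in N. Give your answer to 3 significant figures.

C = D/d = 127.0/9.2 = 13.8043
K_W = (4C−1)/(4C−4) + 0.615/C = 54.217/51.217 + 0.0446 = 1.1031
τ_max = K·8FD/(πd³) → F_max = τ_allow·πd³/(8DK)
F_max = 556·π·9.2³/(8·127.0·1.1031) = 1.3602e+06/1120.8 = 1213.6 N

1210 N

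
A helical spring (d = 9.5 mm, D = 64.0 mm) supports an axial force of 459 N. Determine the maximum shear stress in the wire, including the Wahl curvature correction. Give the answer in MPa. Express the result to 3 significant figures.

107 MPa

Spring index C = D/d = 64.0/9.5 = 6.7368
K_W = (4C−1)/(4C−4) + 0.615/C = 25.947/22.947 + 0.0913 = 1.2220
τ₀ = 8FD/(πd³) = 8·459·64.0/(π·9.5³) = 235008/2693.5 = 87.249 MPa
τ_max = K·τ₀ = 1.2220 × 87.249 = 106.62 MPa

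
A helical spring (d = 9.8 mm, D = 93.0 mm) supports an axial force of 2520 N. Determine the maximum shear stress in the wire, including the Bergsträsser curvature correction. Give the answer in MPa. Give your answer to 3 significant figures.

Spring index C = D/d = 93.0/9.8 = 9.4898
K_B = (4C+2)/(4C−3) = 39.959/34.959 = 1.1430
τ₀ = 8FD/(πd³) = 8·2520·93.0/(π·9.8³) = 1.87488e+06/2956.8 = 634.08 MPa
τ_max = K·τ₀ = 1.1430 × 634.08 = 724.77 MPa

725 MPa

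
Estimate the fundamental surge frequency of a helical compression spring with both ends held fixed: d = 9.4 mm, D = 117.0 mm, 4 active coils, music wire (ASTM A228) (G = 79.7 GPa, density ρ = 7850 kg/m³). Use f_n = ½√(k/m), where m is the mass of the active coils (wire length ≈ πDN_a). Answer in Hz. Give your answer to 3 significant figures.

k = Gd⁴/(8D³N_a) = (79.7×10³)(9.4⁴)/(8·117.0³·4) = 12.141 N/mm = 12141 N/m
Wire length L = πDN_a = π·117.0·4 = 1470.3 mm
m = ρ·(πd²/4)·L = 7850 × 69.398×10⁻⁶ m² × 1.4703 m = 0.80096 kg
f_n = ½√(k/m) = 0.5·√(12141/0.80096) = 0.5·√(15158) = 61.56 Hz

61.6 Hz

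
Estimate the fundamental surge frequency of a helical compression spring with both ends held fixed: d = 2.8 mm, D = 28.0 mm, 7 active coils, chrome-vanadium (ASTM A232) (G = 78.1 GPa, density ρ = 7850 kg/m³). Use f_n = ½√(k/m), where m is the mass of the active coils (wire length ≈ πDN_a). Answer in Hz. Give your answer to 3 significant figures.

181 Hz

k = Gd⁴/(8D³N_a) = (78.1×10³)(2.8⁴)/(8·28.0³·7) = 3.905 N/mm = 3905 N/m
Wire length L = πDN_a = π·28.0·7 = 615.75 mm
m = ρ·(πd²/4)·L = 7850 × 6.1575×10⁻⁶ m² × 0.61575 m = 0.029763 kg
f_n = ½√(k/m) = 0.5·√(3905/0.029763) = 0.5·√(1.312e+05) = 181.11 Hz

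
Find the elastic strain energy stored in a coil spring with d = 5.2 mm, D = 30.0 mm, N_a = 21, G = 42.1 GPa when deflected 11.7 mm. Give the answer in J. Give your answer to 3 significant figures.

k = Gd⁴/(8D³N_a) = (42.1×10³)(5.2⁴)/(8·30.0³·21) = 6.7861 N/mm
U = ½kδ² = 0.5 × 6.7861 × 11.7² = 464.48 N·mm = 0.46448 J

0.464 J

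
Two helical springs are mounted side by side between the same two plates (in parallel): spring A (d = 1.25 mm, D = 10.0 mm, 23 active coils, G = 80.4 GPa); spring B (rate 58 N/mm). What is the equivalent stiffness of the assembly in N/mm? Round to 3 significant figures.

k_A = Gd⁴/(8D³N_a) = (80.4×10³)(1.25⁴)/(8·10.0³·23) = 1.0668 N/mm
Parallel: k_eq = 1.0668 + 58 = 59.067 N/mm

59.1 N/mm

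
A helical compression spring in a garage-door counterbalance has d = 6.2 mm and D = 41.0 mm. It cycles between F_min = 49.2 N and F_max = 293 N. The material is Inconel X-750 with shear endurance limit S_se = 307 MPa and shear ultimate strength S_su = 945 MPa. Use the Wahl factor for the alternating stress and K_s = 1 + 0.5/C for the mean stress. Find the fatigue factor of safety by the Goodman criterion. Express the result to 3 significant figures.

C = D/d = 41.0/6.2 = 6.6129; K_W = (4C−1)/(4C−4)+0.615/C = 1.2266; K_s = 1+0.5/C = 1.0756
F_a = (F_max−F_min)/2 = 121.9 N; F_m = (F_max+F_min)/2 = 171.1 N
τ_a = K_W·8F_aD/(πd³) = 1.2266 × 53.401 = 65.503 MPa
τ_m = K_s·8F_mD/(πd³) = 1.0756 × 74.955 = 80.622 MPa
Goodman: 1/n_f = τ_a/S_se + τ_m/S_su = 65.503/307 + 80.622/945 = 0.21337 + 0.08531 = 0.29868
n_f = 1/0.29868 = 3.348

3.35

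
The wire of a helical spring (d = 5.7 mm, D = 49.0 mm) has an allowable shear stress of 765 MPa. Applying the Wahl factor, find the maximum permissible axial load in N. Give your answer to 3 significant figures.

C = D/d = 49.0/5.7 = 8.5965
K_W = (4C−1)/(4C−4) + 0.615/C = 33.386/30.386 + 0.0715 = 1.1703
τ_max = K·8FD/(πd³) → F_max = τ_allow·πd³/(8DK)
F_max = 765·π·5.7³/(8·49.0·1.1703) = 4.4508e+05/458.75 = 970.21 N

970 N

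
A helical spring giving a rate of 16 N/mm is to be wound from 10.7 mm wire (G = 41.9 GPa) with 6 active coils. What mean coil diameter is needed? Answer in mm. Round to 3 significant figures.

D = (Gd⁴/(8N_a·k))^(1/3) = (41.9×10³·10.7⁴/(8·6·16))^(1/3)
  = (715135)^(1/3) = 89.4258 mm

89.4 mm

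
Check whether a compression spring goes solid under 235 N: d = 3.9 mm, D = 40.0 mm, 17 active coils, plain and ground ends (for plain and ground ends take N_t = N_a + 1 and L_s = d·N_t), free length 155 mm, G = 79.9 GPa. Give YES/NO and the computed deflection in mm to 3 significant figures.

YES, δ = 111 mm

k = Gd⁴/(8D³N_a) = (79.9×10³)(3.9⁴)/(8·40.0³·17) = 2.1237 N/mm
N_t = 18; L_s = 3.9·18 = 70.2 mm; δ_solid = L₀ − L_s = 155 − 70.2 = 84.8 mm
δ = F/k = 235/2.1237 = 110.66 mm
δ ≥ δ_solid → spring goes solid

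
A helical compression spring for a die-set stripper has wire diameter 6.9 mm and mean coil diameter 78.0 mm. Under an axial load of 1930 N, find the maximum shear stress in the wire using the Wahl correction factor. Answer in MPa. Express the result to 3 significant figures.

1320 MPa

Spring index C = D/d = 78.0/6.9 = 11.3043
K_W = (4C−1)/(4C−4) + 0.615/C = 44.217/41.217 + 0.0544 = 1.1272
τ₀ = 8FD/(πd³) = 8·1930·78.0/(π·6.9³) = 1.20432e+06/1032 = 1166.9 MPa
τ_max = K·τ₀ = 1.1272 × 1166.9 = 1315.4 MPa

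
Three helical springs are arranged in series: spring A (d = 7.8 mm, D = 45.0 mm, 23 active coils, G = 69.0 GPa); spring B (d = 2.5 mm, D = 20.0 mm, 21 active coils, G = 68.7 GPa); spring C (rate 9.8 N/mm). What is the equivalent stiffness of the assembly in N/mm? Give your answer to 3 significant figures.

1.50 N/mm

k_A = Gd⁴/(8D³N_a) = (69.0×10³)(7.8⁴)/(8·45.0³·23) = 15.233 N/mm
k_B = Gd⁴/(8D³N_a) = (68.7×10³)(2.5⁴)/(8·20.0³·21) = 1.9967 N/mm
Series: 1/k_eq = 1/15.233 + 1/1.9967 + 1/9.8 = 0.66851; k_eq = 1.4959 N/mm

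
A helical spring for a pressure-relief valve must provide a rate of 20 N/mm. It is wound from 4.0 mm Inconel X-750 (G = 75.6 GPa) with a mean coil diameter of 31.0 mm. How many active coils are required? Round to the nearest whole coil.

N_a = Gd⁴/(8D³k) = (75.6×10³ × 4.0⁴)/(8 × 31.0³ × 20)
    = 1.93536e+07 / 4.76656e+06 = 4.06 → 4 coils

4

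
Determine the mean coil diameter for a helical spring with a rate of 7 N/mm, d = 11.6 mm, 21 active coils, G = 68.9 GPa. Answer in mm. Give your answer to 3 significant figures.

102 mm

D = (Gd⁴/(8N_a·k))^(1/3) = (68.9×10³·11.6⁴/(8·21·7))^(1/3)
  = (1.06083e+06)^(1/3) = 101.9877 mm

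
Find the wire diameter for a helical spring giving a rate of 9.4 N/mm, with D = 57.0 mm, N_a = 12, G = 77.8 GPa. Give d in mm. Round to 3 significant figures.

d = (8D³N_a·k / G)^(1/4) = (8·57.0³·12·9.4 / (77.8×10³))^0.25
  = (2148)^0.25 = 6.8079 mm

6.81 mm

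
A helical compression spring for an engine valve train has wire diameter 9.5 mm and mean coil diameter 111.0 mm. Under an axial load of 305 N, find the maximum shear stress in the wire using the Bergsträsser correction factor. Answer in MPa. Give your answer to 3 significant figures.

112 MPa

Spring index C = D/d = 111.0/9.5 = 11.6842
K_B = (4C+2)/(4C−3) = 48.737/43.737 = 1.1143
τ₀ = 8FD/(πd³) = 8·305·111.0/(π·9.5³) = 270840/2693.5 = 100.55 MPa
τ_max = K·τ₀ = 1.1143 × 100.55 = 112.05 MPa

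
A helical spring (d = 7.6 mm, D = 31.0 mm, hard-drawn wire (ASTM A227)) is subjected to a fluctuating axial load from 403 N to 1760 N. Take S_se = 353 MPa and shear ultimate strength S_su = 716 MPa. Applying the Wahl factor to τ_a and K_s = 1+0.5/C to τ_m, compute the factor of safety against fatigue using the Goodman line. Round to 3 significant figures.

1.27

C = D/d = 31.0/7.6 = 4.0789; K_W = (4C−1)/(4C−4)+0.615/C = 1.3944; K_s = 1+0.5/C = 1.1226
F_a = (F_max−F_min)/2 = 678.5 N; F_m = (F_max+F_min)/2 = 1081.5 N
τ_a = K_W·8F_aD/(πd³) = 1.3944 × 122.01 = 170.13 MPa
τ_m = K_s·8F_mD/(πd³) = 1.1226 × 194.49 = 218.33 MPa
Goodman: 1/n_f = τ_a/S_se + τ_m/S_su = 170.13/353 + 218.33/716 = 0.48196 + 0.30492 = 0.78689
n_f = 1/0.78689 = 1.271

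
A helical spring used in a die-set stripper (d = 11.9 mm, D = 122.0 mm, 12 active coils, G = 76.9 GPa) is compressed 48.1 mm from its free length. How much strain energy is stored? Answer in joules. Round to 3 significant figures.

10.2 J

k = Gd⁴/(8D³N_a) = (76.9×10³)(11.9⁴)/(8·122.0³·12) = 8.8463 N/mm
U = ½kδ² = 0.5 × 8.8463 × 48.1² = 10233 N·mm = 10.233 J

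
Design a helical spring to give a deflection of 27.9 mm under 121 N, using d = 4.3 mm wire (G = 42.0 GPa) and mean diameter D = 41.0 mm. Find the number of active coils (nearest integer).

Required rate k = F/δ = 121/27.9 = 4.3369 N/mm
N_a = Gd⁴/(8D³k) = (42.0×10³ × 4.3⁴)/(8 × 41.0³ × 4.3369)
    = 1.4359e+07 / 2.39124e+06 = 6.005 → 6 coils

6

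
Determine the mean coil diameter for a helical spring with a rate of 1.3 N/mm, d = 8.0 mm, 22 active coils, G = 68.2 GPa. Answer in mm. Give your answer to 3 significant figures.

107 mm

D = (Gd⁴/(8N_a·k))^(1/3) = (68.2×10³·8.0⁴/(8·22·1.3))^(1/3)
  = (1.22092e+06)^(1/3) = 106.8799 mm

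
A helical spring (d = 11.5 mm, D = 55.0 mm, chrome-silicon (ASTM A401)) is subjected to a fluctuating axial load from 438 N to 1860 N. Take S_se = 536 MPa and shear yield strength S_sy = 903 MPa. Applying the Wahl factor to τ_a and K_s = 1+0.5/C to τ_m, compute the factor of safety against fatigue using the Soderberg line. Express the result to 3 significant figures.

3.43

C = D/d = 55.0/11.5 = 4.7826; K_W = (4C−1)/(4C−4)+0.615/C = 1.3269; K_s = 1+0.5/C = 1.1045
F_a = (F_max−F_min)/2 = 711 N; F_m = (F_max+F_min)/2 = 1149 N
τ_a = K_W·8F_aD/(πd³) = 1.3269 × 65.476 = 86.877 MPa
τ_m = K_s·8F_mD/(πd³) = 1.1045 × 105.81 = 116.87 MPa
Soderberg: 1/n_f = τ_a/S_se + τ_m/S_sy = 86.877/536 + 116.87/903 = 0.16208 + 0.12943 = 0.29151
n_f = 1/0.29151 = 3.43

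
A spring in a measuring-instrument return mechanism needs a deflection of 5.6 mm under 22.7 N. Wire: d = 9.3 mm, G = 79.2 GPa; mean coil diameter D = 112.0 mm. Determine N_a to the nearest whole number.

Required rate k = F/δ = 22.7/5.6 = 4.0536 N/mm
N_a = Gd⁴/(8D³k) = (79.2×10³ × 9.3⁴)/(8 × 112.0³ × 4.0536)
    = 5.92457e+08 / 4.55598e+07 = 13 → 13 coils

13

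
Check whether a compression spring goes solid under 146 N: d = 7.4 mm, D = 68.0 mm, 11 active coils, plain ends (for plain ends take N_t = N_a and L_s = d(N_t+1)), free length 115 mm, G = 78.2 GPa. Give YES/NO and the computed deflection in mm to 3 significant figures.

k = Gd⁴/(8D³N_a) = (78.2×10³)(7.4⁴)/(8·68.0³·11) = 8.4747 N/mm
N_t = 11; L_s = 7.4·12 = 88.8 mm; δ_solid = L₀ − L_s = 115 − 88.8 = 26.2 mm
δ = F/k = 146/8.4747 = 17.228 mm
δ < δ_solid → spring does not go solid

NO, δ = 17.2 mm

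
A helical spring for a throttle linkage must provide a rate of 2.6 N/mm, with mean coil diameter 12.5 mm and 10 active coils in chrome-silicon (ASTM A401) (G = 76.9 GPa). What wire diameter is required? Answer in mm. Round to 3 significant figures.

d = (8D³N_a·k / G)^(1/4) = (8·12.5³·10·2.6 / (76.9×10³))^0.25
  = (5.2828)^0.25 = 1.5161 mm

1.52 mm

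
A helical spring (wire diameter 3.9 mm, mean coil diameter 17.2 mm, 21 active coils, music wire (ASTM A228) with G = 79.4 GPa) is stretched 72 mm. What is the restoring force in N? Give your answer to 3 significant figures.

1550 N

k = Gd⁴/(8D³N_a) = (79.4×10³)(3.9⁴)/(8·17.2³·21) = 21.487 N/mm
F = k·δ = 21.487 × 72 = 1547.1 N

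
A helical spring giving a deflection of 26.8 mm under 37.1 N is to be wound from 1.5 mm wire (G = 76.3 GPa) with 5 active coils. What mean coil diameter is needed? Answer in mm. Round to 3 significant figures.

19.1 mm

Required rate k = F/δ = 37.1/26.8 = 1.3843 N/mm
D = (Gd⁴/(8N_a·k))^(1/3) = (76.3×10³·1.5⁴/(8·5·1.3843))^(1/3)
  = (6975.74)^(1/3) = 19.1072 mm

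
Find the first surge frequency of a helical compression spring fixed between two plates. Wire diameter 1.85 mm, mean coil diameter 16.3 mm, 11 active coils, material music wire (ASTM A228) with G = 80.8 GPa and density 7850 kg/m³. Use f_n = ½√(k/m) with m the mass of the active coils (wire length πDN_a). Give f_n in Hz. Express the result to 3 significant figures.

k = Gd⁴/(8D³N_a) = (80.8×10³)(1.85⁴)/(8·16.3³·11) = 2.4834 N/mm = 2483.4 N/m
Wire length L = πDN_a = π·16.3·11 = 563.29 mm
m = ρ·(πd²/4)·L = 7850 × 2.688×10⁻⁶ m² × 0.56329 m = 0.011886 kg
f_n = ½√(k/m) = 0.5·√(2483.4/0.011886) = 0.5·√(2.0894e+05) = 228.55 Hz

229 Hz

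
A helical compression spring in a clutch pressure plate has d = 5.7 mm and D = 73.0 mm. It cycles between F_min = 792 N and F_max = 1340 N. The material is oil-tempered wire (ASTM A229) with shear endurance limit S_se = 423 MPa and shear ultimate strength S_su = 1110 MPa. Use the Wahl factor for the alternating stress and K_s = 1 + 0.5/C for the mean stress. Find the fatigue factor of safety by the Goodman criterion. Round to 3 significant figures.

C = D/d = 73.0/5.7 = 12.8070; K_W = (4C−1)/(4C−4)+0.615/C = 1.1115; K_s = 1+0.5/C = 1.0390
F_a = (F_max−F_min)/2 = 274 N; F_m = (F_max+F_min)/2 = 1066 N
τ_a = K_W·8F_aD/(πd³) = 1.1115 × 275.04 = 305.71 MPa
τ_m = K_s·8F_mD/(πd³) = 1.0390 × 1070 = 1111.8 MPa
Goodman: 1/n_f = τ_a/S_se + τ_m/S_su = 305.71/423 + 1111.8/1110 = 0.72273 + 1.00163 = 1.7244
n_f = 1/1.7244 = 0.5799

0.580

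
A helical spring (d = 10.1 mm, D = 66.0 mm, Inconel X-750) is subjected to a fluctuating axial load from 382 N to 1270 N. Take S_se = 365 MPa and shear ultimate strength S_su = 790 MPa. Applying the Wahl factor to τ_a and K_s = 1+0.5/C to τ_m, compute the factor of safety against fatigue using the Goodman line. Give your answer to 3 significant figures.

C = D/d = 66.0/10.1 = 6.5347; K_W = (4C−1)/(4C−4)+0.615/C = 1.2296; K_s = 1+0.5/C = 1.0765
F_a = (F_max−F_min)/2 = 444 N; F_m = (F_max+F_min)/2 = 826 N
τ_a = K_W·8F_aD/(πd³) = 1.2296 × 72.427 = 89.058 MPa
τ_m = K_s·8F_mD/(πd³) = 1.0765 × 134.74 = 145.05 MPa
Goodman: 1/n_f = τ_a/S_se + τ_m/S_su = 89.058/365 + 145.05/790 = 0.24400 + 0.18361 = 0.4276
n_f = 1/0.4276 = 2.339

2.34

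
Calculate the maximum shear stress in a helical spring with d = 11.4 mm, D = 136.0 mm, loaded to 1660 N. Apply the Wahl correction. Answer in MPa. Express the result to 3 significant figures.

435 MPa

Spring index C = D/d = 136.0/11.4 = 11.9298
K_W = (4C−1)/(4C−4) + 0.615/C = 46.719/43.719 + 0.0516 = 1.1202
τ₀ = 8FD/(πd³) = 8·1660·136.0/(π·11.4³) = 1.80608e+06/4654.4 = 388.04 MPa
τ_max = K·τ₀ = 1.1202 × 388.04 = 434.67 MPa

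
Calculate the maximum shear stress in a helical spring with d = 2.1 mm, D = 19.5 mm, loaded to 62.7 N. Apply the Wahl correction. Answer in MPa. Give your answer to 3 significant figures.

Spring index C = D/d = 19.5/2.1 = 9.2857
K_W = (4C−1)/(4C−4) + 0.615/C = 36.143/33.143 + 0.0662 = 1.1567
τ₀ = 8FD/(πd³) = 8·62.7·19.5/(π·2.1³) = 9781.2/29.094 = 336.19 MPa
τ_max = K·τ₀ = 1.1567 × 336.19 = 388.89 MPa

389 MPa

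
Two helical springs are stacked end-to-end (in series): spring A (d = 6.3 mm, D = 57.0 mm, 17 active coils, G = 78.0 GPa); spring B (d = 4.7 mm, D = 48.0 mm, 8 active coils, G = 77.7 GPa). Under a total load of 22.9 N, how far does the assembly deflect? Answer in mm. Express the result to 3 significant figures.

k_A = Gd⁴/(8D³N_a) = (78.0×10³)(6.3⁴)/(8·57.0³·17) = 4.8786 N/mm
k_B = Gd⁴/(8D³N_a) = (77.7×10³)(4.7⁴)/(8·48.0³·8) = 5.3568 N/mm
Series: 1/k_eq = 1/4.8786 + 1/5.3568 = 0.39165; k_eq = 2.5533 N/mm
δ = F/k_eq = 22.9/2.5533 = 8.9689 mm

8.97 mm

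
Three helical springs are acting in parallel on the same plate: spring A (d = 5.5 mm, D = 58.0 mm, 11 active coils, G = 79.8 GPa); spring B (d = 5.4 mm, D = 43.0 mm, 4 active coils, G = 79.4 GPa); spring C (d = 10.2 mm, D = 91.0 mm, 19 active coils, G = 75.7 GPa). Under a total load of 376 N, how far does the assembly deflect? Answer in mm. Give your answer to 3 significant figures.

k_A = Gd⁴/(8D³N_a) = (79.8×10³)(5.5⁴)/(8·58.0³·11) = 4.2529 N/mm
k_B = Gd⁴/(8D³N_a) = (79.4×10³)(5.4⁴)/(8·43.0³·4) = 26.536 N/mm
k_C = Gd⁴/(8D³N_a) = (75.7×10³)(10.2⁴)/(8·91.0³·19) = 7.1537 N/mm
Parallel: k_eq = 4.2529 + 26.536 + 7.1537 = 37.943 N/mm
δ = F/k_eq = 376/37.943 = 9.9096 mm

9.91 mm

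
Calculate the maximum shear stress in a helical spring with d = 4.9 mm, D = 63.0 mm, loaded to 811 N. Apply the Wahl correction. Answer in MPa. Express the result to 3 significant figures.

1230 MPa

Spring index C = D/d = 63.0/4.9 = 12.8571
K_W = (4C−1)/(4C−4) + 0.615/C = 50.429/47.429 + 0.0478 = 1.1111
τ₀ = 8FD/(πd³) = 8·811·63.0/(π·4.9³) = 408744/369.61 = 1105.9 MPa
τ_max = K·τ₀ = 1.1111 × 1105.9 = 1228.7 MPa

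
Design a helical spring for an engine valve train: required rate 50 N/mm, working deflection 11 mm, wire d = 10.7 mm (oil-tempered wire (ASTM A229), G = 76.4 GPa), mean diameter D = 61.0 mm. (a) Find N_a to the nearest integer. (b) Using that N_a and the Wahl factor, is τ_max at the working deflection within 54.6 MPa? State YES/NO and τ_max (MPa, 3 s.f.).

(a) 11 coils; (b) NO, τ_max = 88.6 MPa

N_a = Gd⁴/(8D³k) = (76.4×10³)(10.7⁴)/(8·61.0³·50) = 11.03 → N_a = 11
Actual rate k = Gd⁴/(8D³·11) = 50.137 N/mm
Working load F = kδ = 50.137·11 = 551.5 N
C = 61.0/10.7 = 5.7009; K_W = (4C−1)/(4C−4)+0.615/C = 1.2674
τ_max = K_W·8FD/(πd³) = 1.2674·69.931 = 88.631 MPa
τ_max > 54.6 MPa → exceeds allowable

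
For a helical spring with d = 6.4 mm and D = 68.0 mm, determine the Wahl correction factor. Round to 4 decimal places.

C = D/d = 68.0/6.4 = 10.6250
K_W = (4C−1)/(4C−4) + 0.615/C = 41.500/38.500 + 0.0579 = 1.1358

1.1358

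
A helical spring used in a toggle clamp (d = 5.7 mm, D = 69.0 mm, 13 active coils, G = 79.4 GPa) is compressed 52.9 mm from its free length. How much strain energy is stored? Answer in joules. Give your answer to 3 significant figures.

3.43 J

k = Gd⁴/(8D³N_a) = (79.4×10³)(5.7⁴)/(8·69.0³·13) = 2.4532 N/mm
U = ½kδ² = 0.5 × 2.4532 × 52.9² = 3432.6 N·mm = 3.4326 J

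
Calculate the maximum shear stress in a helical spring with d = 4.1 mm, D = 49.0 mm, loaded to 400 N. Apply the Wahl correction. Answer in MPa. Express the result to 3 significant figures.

Spring index C = D/d = 49.0/4.1 = 11.9512
K_W = (4C−1)/(4C−4) + 0.615/C = 46.805/43.805 + 0.0515 = 1.1199
τ₀ = 8FD/(πd³) = 8·400·49.0/(π·4.1³) = 156800/216.52 = 724.18 MPa
τ_max = K·τ₀ = 1.1199 × 724.18 = 811.04 MPa

811 MPa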